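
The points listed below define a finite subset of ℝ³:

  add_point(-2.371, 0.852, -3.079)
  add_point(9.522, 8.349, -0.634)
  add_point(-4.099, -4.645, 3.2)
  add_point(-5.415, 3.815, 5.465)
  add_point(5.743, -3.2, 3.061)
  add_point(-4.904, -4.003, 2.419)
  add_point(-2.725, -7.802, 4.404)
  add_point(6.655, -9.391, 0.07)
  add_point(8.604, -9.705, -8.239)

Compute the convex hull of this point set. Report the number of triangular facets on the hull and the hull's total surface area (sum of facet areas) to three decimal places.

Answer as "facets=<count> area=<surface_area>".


Points on the hull: [0, 1, 3, 4, 5, 6, 7, 8] (8 of 9).

Per-facet area ½‖(b−a)×(c−a)‖:
  f1: (p0, p1, p3) → 67.9919
  f2: (p0, p8, p1) → 113.0710
  f3: (p7, p8, p1) → 76.7381
  f4: (p4, p1, p3) → 83.7498
  f5: (p4, p7, p1) → 33.5820
  f6: (p5, p0, p3) → 31.0572
  f7: (p5, p0, p8) → 62.3359
  f8: (p6, p4, p7) → 32.6900
  f9: (p6, p7, p8) → 35.2467
  f10: (p6, p4, p3) → 56.3793
  f11: (p6, p5, p8) → 40.9280
  f12: (p6, p5, p3) → 15.9709
Σ area = 649.741

Euler characteristic 8−18+12 = 2 ✓

facets=12 area=649.741


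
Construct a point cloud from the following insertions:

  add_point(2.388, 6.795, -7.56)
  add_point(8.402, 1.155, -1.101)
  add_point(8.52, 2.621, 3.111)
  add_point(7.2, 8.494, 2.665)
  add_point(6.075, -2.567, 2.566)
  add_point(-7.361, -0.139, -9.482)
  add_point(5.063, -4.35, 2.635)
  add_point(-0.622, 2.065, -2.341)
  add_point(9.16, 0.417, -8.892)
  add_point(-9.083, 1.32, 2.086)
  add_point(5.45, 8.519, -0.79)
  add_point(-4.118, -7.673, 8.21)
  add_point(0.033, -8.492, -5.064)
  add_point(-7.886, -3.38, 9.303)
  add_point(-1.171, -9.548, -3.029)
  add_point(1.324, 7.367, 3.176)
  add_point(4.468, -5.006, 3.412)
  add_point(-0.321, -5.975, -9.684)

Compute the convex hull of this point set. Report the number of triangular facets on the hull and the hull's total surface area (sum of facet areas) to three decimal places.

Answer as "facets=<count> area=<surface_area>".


facets=28 area=999.216

Points on the hull: [0, 2, 3, 4, 5, 6, 8, 9, 10, 11, 12, 13, 14, 15, 16, 17] (16 of 18).

Per-facet area ½‖(b−a)×(c−a)‖:
  f1: (p5, p13, p9) → 35.1516
  f2: (p5, p13, p14) → 99.0321
  f3: (p15, p13, p9) → 52.3873
  f4: (p15, p3, p13) → 30.6842
  f5: (p17, p5, p8) → 50.3326
  f6: (p17, p5, p14) → 34.0987
  f7: (p0, p5, p8) → 56.1158
  f8: (p0, p5, p9) → 70.9799
  f9: (p0, p15, p9) → 65.2525
  f10: (p6, p4, p8) → 11.6696
  f11: (p2, p3, p13) → 55.3352
  f12: (p2, p3, p8) → 36.6394
  f13: (p2, p4, p8) → 34.2319
  f14: (p12, p17, p8) → 29.8770
  f15: (p12, p17, p14) → 3.5750
  f16: (p10, p3, p8) → 20.7496
  f17: (p10, p0, p8) → 35.8386
  f18: (p10, p15, p3) → 10.8261
  f19: (p10, p0, p15) → 21.4082
  f20: (p11, p2, p13) → 49.4582
  f21: (p11, p13, p14) → 30.3997
  f22: (p16, p11, p2) → 33.7452
  f23: (p16, p6, p4) → 0.7920
  f24: (p16, p2, p4) → 3.4279
  f25: (p16, p11, p14) → 47.1052
  f26: (p16, p12, p14) → 12.5247
  f27: (p16, p6, p8) → 2.6651
  f28: (p16, p12, p8) → 64.9122
Σ area = 999.216

Euler: V−E+F = 16−42+28 = 2.


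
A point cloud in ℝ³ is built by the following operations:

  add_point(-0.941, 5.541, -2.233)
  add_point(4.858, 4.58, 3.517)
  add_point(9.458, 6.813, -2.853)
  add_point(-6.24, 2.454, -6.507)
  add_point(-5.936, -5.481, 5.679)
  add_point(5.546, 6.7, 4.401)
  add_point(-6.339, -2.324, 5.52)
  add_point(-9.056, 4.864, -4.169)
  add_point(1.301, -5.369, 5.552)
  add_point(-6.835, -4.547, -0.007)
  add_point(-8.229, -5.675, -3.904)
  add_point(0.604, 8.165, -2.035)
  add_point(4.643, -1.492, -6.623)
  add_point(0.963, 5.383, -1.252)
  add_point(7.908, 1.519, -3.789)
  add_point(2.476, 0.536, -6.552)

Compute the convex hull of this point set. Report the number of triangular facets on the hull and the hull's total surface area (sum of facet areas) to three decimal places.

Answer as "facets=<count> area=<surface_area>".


facets=20 area=712.834

Points on the hull: [2, 3, 4, 5, 6, 7, 8, 10, 11, 12, 14, 15] (12 of 16).

Area of each hull facet:
  f1: (p3, p10, p7) → 18.7926
  f2: (p3, p10, p12) → 50.4780
  f3: (p11, p5, p7) → 32.3547
  f4: (p11, p5, p2) → 31.0719
  f5: (p11, p3, p7) → 21.7111
  f6: (p11, p3, p2) → 37.4919
  f7: (p6, p5, p7) → 89.9460
  f8: (p6, p10, p7) → 51.5014
  f9: (p6, p10, p4) → 15.6757
  f10: (p15, p12, p2) → 14.9411
  f11: (p15, p3, p2) → 37.8948
  f12: (p15, p3, p12) → 6.7649
  f13: (p14, p12, p2) → 8.7959
  f14: (p8, p6, p4) → 11.4635
  f15: (p8, p6, p5) → 52.7789
  f16: (p8, p14, p12) → 34.2775
  f17: (p8, p5, p2) → 51.2769
  f18: (p8, p14, p2) → 32.1797
  f19: (p8, p10, p4) → 34.8307
  f20: (p8, p10, p12) → 78.6070
Σ area = 712.834

Euler characteristic 12−30+20 = 2 ✓


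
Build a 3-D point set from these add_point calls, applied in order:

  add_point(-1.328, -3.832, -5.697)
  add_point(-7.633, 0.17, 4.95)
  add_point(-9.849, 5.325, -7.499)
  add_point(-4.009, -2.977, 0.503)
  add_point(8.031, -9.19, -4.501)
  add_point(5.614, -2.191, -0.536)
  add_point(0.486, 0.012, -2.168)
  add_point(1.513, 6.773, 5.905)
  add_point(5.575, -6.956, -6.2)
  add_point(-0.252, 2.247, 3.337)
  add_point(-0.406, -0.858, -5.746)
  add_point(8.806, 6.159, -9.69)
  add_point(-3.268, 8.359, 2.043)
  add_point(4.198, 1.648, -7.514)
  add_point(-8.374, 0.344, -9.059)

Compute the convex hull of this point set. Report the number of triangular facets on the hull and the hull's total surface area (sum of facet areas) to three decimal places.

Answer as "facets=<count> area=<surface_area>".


Hull vertices (10/15): indices [1, 2, 3, 4, 5, 7, 8, 11, 12, 14].

Triangle areas on the boundary:
  f1: (p1, p7, p4) → 110.5382
  f2: (p14, p11, p2) → 49.2006
  f3: (p14, p1, p2) → 36.7250
  f4: (p12, p11, p2) → 99.8161
  f5: (p12, p7, p11) → 53.2955
  f6: (p12, p1, p2) → 56.8081
  f7: (p12, p1, p7) → 30.8165
  f8: (p5, p4, p11) → 53.2474
  f9: (p5, p7, p11) → 75.3184
  f10: (p5, p7, p4) → 5.9367
  f11: (p8, p4, p11) → 22.1481
  f12: (p8, p14, p11) → 107.4159
  f13: (p8, p14, p4) → 11.0618
  f14: (p3, p1, p4) → 20.1941
  f15: (p3, p14, p4) → 78.5909
  f16: (p3, p14, p1) → 35.1362
Σ area = 846.250

Check V−E+F: 10 − 24 + 16 = 2.

facets=16 area=846.250


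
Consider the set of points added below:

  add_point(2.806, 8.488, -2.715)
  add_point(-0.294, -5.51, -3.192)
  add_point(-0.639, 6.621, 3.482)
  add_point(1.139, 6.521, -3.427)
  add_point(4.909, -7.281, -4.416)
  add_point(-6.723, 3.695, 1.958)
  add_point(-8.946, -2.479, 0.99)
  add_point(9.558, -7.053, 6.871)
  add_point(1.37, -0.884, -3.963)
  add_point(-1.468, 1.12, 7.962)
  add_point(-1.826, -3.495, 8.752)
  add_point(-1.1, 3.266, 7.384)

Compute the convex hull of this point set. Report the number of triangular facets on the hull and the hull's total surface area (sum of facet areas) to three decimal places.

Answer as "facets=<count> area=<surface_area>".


facets=20 area=646.374

Hull vertices (12/12): indices [0, 1, 2, 3, 4, 5, 6, 7, 8, 9, 10, 11].

Triangle areas on the boundary:
  f1: (p4, p0, p7) → 97.4512
  f2: (p10, p4, p6) → 76.7450
  f3: (p10, p4, p7) → 72.0736
  f4: (p5, p10, p6) → 34.0413
  f5: (p2, p0, p7) → 63.4985
  f6: (p2, p11, p7) → 35.7567
  f7: (p2, p5, p0) → 23.9094
  f8: (p2, p5, p11) → 17.5647
  f9: (p1, p4, p6) → 5.8866
  f10: (p1, p8, p6) → 25.0066
  f11: (p1, p8, p4) → 13.9924
  f12: (p3, p4, p0) → 15.8626
  f13: (p3, p8, p4) → 12.3968
  f14: (p3, p8, p6) → 42.7777
  f15: (p3, p5, p6) → 29.4274
  f16: (p3, p5, p0) → 11.0332
  f17: (p9, p11, p7) → 14.1142
  f18: (p9, p10, p7) → 27.8249
  f19: (p9, p5, p11) → 8.7586
  f20: (p9, p5, p10) → 18.2523
Σ area = 646.374

Euler characteristic 12−30+20 = 2 ✓


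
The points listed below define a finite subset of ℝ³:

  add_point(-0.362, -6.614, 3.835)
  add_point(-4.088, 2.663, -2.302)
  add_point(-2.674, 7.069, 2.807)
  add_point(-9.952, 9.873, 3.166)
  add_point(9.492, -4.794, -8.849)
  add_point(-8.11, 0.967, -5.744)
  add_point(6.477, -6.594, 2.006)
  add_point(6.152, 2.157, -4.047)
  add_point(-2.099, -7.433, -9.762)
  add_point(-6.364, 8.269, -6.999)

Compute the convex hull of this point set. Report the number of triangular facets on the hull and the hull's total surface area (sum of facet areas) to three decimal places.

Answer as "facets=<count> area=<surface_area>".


facets=14 area=815.504

Hull vertices (9/10): indices [0, 2, 3, 4, 5, 6, 7, 8, 9].

Facet areas (half cross-product norm):
  f1: (p9, p8, p4) → 98.3466
  f2: (p6, p8, p4) → 66.3609
  f3: (p6, p0, p8) → 48.1720
  f4: (p7, p9, p4) → 54.3486
  f5: (p7, p6, p4) → 45.4804
  f6: (p5, p9, p3) → 41.3178
  f7: (p5, p9, p8) → 35.4257
  f8: (p5, p0, p3) → 92.0706
  f9: (p5, p0, p8) → 71.6843
  f10: (p2, p0, p3) → 46.8984
  f11: (p2, p6, p0) → 48.7790
  f12: (p2, p7, p6) → 64.9358
  f13: (p2, p9, p3) → 38.9447
  f14: (p2, p7, p9) → 62.7391
Σ area = 815.504

Euler: V−E+F = 9−21+14 = 2.


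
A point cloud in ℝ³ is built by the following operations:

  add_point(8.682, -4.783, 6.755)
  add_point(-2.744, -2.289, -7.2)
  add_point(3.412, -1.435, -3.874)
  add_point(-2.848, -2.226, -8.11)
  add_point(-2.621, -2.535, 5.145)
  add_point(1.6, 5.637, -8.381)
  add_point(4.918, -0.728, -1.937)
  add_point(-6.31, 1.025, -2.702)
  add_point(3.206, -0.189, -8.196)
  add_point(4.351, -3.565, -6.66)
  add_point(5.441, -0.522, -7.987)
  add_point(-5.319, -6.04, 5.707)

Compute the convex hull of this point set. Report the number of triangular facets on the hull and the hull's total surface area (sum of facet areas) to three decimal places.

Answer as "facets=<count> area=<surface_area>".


facets=14 area=522.542

9 of the 12 inputs are extreme points: [0, 3, 4, 5, 7, 8, 9, 10, 11].

Per-facet area ½‖(b−a)×(c−a)‖:
  f1: (p3, p5, p7) → 32.2323
  f2: (p3, p11, p7) → 38.5210
  f3: (p4, p5, p7) → 47.9271
  f4: (p4, p5, p0) → 95.0922
  f5: (p4, p11, p7) → 20.6066
  f6: (p4, p11, p0) → 23.5608
  f7: (p10, p5, p0) → 52.4835
  f8: (p9, p10, p0) → 23.2510
  f9: (p9, p10, p3) → 13.0084
  f10: (p9, p11, p0) → 92.7744
  f11: (p9, p3, p11) → 54.1627
  f12: (p8, p3, p5) → 19.2814
  f13: (p8, p10, p5) → 6.2700
  f14: (p8, p10, p3) → 3.3701
Σ area = 522.542

Euler characteristic 9−21+14 = 2 ✓


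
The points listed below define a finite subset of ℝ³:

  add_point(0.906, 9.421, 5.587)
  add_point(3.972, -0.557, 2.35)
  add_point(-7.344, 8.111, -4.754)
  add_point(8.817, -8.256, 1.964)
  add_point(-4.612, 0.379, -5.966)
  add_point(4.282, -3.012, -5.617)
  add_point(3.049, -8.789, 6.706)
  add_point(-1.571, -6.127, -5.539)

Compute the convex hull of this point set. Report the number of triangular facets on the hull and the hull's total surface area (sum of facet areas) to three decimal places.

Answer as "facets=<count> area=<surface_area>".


facets=10 area=620.200

Hull vertices (7/8): indices [0, 2, 3, 4, 5, 6, 7].

Per-facet area ½‖(b−a)×(c−a)‖:
  f1: (p6, p0, p2) → 122.0687
  f2: (p6, p0, p3) → 68.7455
  f3: (p7, p6, p3) → 47.2169
  f4: (p5, p0, p2) → 100.7918
  f5: (p5, p0, p3) → 87.6715
  f6: (p5, p7, p3) → 33.7182
  f7: (p4, p5, p2) → 30.5154
  f8: (p4, p5, p7) → 23.8191
  f9: (p4, p6, p2) → 61.2320
  f10: (p4, p7, p6) → 44.4206
Σ area = 620.200

Euler characteristic 7−15+10 = 2 ✓


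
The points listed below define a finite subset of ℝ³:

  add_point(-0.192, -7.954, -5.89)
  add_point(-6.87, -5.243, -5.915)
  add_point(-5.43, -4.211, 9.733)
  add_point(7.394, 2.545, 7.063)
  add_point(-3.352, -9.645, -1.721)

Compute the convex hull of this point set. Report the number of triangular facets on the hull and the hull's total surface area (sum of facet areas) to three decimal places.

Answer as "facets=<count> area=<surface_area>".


Extreme-point indices: [0, 1, 2, 3, 4] — 5 of 5 on the boundary.

Triangle areas on the boundary:
  f1: (p2, p3, p1) → 115.7638
  f2: (p2, p4, p1) → 44.3317
  f3: (p2, p4, p3) → 94.1147
  f4: (p0, p3, p1) → 65.0454
  f5: (p0, p4, p1) → 18.0325
  f6: (p0, p4, p3) → 49.9793
Σ area = 387.267

Check V−E+F: 5 − 9 + 6 = 2.

facets=6 area=387.267


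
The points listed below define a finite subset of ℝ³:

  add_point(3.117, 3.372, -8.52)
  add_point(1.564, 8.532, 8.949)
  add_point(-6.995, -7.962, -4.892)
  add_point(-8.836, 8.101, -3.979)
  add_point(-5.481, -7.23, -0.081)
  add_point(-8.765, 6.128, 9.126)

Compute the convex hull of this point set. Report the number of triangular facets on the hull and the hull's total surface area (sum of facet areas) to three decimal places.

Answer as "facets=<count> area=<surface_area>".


facets=8 area=682.018

Points on the hull: [0, 1, 2, 3, 4, 5] (6 of 6).

Triangle areas on the boundary:
  f1: (p2, p0, p3) → 97.8684
  f2: (p1, p0, p3) → 108.5810
  f3: (p5, p2, p3) → 106.8476
  f4: (p5, p1, p3) → 70.2123
  f5: (p4, p5, p2) → 34.2988
  f6: (p4, p5, p1) → 87.7663
  f7: (p4, p2, p0) → 39.6752
  f8: (p4, p1, p0) → 136.7681
Σ area = 682.018

Euler characteristic 6−12+8 = 2 ✓


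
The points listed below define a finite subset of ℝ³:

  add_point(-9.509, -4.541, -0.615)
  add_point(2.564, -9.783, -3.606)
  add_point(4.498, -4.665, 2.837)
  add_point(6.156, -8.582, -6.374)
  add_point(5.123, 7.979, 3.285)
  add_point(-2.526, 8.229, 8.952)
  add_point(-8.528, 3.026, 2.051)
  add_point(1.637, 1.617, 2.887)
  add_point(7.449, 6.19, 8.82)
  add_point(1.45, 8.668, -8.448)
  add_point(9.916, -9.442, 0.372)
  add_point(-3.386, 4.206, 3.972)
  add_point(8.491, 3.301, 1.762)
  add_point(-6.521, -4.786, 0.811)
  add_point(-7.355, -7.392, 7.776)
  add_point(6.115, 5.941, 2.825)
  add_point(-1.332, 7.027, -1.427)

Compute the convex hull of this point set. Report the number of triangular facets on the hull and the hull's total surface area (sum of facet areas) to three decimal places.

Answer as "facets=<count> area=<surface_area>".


Points on the hull: [0, 1, 3, 4, 5, 6, 8, 9, 10, 12, 14] (11 of 17).

Per-facet area ½‖(b−a)×(c−a)‖:
  f1: (p3, p9, p0) → 139.8741
  f2: (p6, p9, p0) → 61.6141
  f3: (p6, p5, p9) → 81.3484
  f4: (p6, p14, p0) → 36.8287
  f5: (p6, p14, p5) → 62.7285
  f6: (p8, p14, p10) → 155.0506
  f7: (p8, p14, p5) → 83.0636
  f8: (p1, p14, p10) → 62.5182
  f9: (p1, p3, p10) → 17.9614
  f10: (p1, p14, p0) → 61.0369
  f11: (p1, p3, p0) → 22.0943
  f12: (p12, p8, p10) → 43.4196
  f13: (p12, p3, p10) → 49.9920
  f14: (p12, p3, p9) → 96.9474
  f15: (p4, p5, p9) → 55.4287
  f16: (p4, p8, p5) → 29.0979
  f17: (p4, p12, p9) → 36.6903
  f18: (p4, p12, p8) → 18.2666
Σ area = 1113.961

Euler: V−E+F = 11−27+18 = 2.

facets=18 area=1113.961


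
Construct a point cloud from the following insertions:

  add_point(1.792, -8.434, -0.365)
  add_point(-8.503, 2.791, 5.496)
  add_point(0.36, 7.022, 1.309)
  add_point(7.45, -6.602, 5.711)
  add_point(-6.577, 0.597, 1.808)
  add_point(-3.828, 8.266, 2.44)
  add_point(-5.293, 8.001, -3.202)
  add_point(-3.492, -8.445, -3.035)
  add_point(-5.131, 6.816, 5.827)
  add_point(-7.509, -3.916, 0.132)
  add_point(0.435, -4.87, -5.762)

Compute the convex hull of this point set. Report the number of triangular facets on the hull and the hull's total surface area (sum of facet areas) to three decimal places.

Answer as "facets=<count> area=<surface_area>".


Points on the hull: [0, 1, 2, 3, 5, 6, 7, 8, 9, 10] (10 of 11).

Per-facet area ½‖(b−a)×(c−a)‖:
  f1: (p9, p3, p1) → 69.9689
  f2: (p9, p7, p3) → 48.1019
  f3: (p8, p3, p1) → 48.0372
  f4: (p0, p7, p3) → 10.0591
  f5: (p0, p10, p3) → 22.3879
  f6: (p0, p10, p7) → 16.3297
  f7: (p2, p10, p3) → 88.8694
  f8: (p2, p8, p3) → 56.2450
  f9: (p2, p8, p5) → 7.9847
  f10: (p6, p9, p1) → 45.3645
  f11: (p6, p8, p1) → 23.9514
  f12: (p6, p8, p5) → 7.7007
  f13: (p6, p2, p5) → 13.1634
  f14: (p6, p2, p10) → 49.5044
  f15: (p6, p10, p7) → 41.9324
  f16: (p6, p9, p7) → 39.3255
Σ area = 588.926

Check V−E+F: 10 − 24 + 16 = 2.

facets=16 area=588.926


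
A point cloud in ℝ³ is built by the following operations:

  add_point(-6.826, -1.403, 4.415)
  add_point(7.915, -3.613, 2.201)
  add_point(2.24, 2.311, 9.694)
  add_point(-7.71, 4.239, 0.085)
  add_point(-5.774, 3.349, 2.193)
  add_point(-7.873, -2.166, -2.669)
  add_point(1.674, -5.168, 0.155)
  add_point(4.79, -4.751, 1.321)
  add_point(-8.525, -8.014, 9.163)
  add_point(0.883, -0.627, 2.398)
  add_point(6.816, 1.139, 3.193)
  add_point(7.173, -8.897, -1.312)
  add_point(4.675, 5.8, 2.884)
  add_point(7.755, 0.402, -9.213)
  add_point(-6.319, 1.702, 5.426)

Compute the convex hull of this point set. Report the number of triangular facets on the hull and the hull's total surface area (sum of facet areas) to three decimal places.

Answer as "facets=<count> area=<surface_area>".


Hull vertices (10/15): indices [1, 2, 3, 5, 8, 10, 11, 12, 13, 14].

Facet areas (half cross-product norm):
  f1: (p3, p13, p12) → 86.9679
  f2: (p2, p1, p8) → 82.8910
  f3: (p2, p3, p12) → 50.6923
  f4: (p11, p1, p8) → 58.4770
  f5: (p11, p13, p1) → 37.4664
  f6: (p5, p3, p8) → 46.0106
  f7: (p5, p3, p13) → 59.7514
  f8: (p5, p11, p8) → 106.8688
  f9: (p5, p11, p13) → 95.7248
  f10: (p10, p2, p1) → 18.0912
  f11: (p10, p2, p12) → 19.5544
  f12: (p10, p13, p1) → 29.8518
  f13: (p10, p13, p12) → 32.0112
  f14: (p14, p3, p8) → 24.7608
  f15: (p14, p2, p8) → 50.7969
  f16: (p14, p2, p3) → 23.9242
Σ area = 823.841

Euler: V−E+F = 10−24+16 = 2.

facets=16 area=823.841


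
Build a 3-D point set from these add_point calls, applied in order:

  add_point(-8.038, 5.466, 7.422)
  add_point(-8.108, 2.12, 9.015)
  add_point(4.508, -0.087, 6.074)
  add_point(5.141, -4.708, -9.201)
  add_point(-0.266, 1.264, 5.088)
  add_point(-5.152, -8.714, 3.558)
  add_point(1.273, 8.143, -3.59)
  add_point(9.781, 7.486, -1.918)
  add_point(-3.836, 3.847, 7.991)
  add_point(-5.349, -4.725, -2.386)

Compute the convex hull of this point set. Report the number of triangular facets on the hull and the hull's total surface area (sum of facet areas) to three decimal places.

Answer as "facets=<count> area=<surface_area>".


9 of the 10 inputs are extreme points: [0, 1, 2, 3, 5, 6, 7, 8, 9].

Per-facet area ½‖(b−a)×(c−a)‖:
  f1: (p3, p6, p7) → 61.1905
  f2: (p2, p5, p1) → 72.3742
  f3: (p2, p3, p7) → 86.3682
  f4: (p2, p3, p5) → 98.9845
  f5: (p0, p6, p7) → 56.5238
  f6: (p8, p2, p7) → 55.5829
  f7: (p8, p0, p7) → 31.7341
  f8: (p8, p2, p1) → 16.0346
  f9: (p8, p0, p1) → 7.8530
  f10: (p9, p5, p1) → 44.3435
  f11: (p9, p0, p1) → 25.0665
  f12: (p9, p3, p5) → 40.4409
  f13: (p9, p3, p6) → 82.0575
  f14: (p9, p0, p6) → 91.3872
Σ area = 769.941

Euler: V−E+F = 9−21+14 = 2.

facets=14 area=769.941


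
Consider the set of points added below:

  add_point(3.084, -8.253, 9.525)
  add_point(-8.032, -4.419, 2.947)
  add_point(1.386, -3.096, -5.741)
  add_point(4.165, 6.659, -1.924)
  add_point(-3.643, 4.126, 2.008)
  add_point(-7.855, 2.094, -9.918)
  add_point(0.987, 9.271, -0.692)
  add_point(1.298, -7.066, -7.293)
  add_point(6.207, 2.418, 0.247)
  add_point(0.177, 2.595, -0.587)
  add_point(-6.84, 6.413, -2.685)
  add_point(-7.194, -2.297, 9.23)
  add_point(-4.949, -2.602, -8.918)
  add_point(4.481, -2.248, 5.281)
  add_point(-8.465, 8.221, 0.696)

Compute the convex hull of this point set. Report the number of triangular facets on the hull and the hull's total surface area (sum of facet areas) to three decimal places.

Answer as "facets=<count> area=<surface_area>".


facets=18 area=875.699

Hull vertices (11/15): indices [0, 1, 3, 5, 6, 7, 8, 11, 12, 13, 14].

Triangle areas on the boundary:
  f1: (p7, p0, p8) → 91.7444
  f2: (p6, p5, p14) → 58.5452
  f3: (p1, p5, p14) → 74.0798
  f4: (p1, p7, p0) → 92.1239
  f5: (p11, p6, p14) → 65.1475
  f6: (p11, p6, p0) → 102.5857
  f7: (p11, p1, p14) → 42.4906
  f8: (p11, p1, p0) → 39.6995
  f9: (p13, p0, p8) → 5.5587
  f10: (p13, p6, p8) → 27.3617
  f11: (p13, p6, p0) → 22.8085
  f12: (p3, p7, p8) → 33.1685
  f13: (p3, p6, p8) → 8.2717
  f14: (p3, p7, p5) → 89.5292
  f15: (p3, p6, p5) → 31.4525
  f16: (p12, p7, p5) → 8.3684
  f17: (p12, p1, p5) → 34.3025
  f18: (p12, p1, p7) → 48.4603
Σ area = 875.699

Euler: V−E+F = 11−27+18 = 2.


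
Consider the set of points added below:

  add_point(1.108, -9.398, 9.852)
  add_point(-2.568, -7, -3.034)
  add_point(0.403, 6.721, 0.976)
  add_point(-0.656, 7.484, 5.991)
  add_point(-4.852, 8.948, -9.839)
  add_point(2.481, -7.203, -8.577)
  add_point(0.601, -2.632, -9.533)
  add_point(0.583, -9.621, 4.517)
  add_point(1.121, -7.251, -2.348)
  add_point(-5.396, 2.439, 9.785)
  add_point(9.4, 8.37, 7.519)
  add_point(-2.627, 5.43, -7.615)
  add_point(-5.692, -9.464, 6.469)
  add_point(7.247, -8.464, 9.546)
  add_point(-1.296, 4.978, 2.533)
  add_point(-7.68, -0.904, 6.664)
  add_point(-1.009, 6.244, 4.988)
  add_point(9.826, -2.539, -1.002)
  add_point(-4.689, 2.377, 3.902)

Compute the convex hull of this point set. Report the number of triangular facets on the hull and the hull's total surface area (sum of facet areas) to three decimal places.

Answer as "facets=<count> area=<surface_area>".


13 of the 19 inputs are extreme points: [0, 1, 3, 4, 5, 6, 7, 9, 10, 12, 13, 15, 17].

Triangle areas on the boundary:
  f1: (p10, p4, p17) → 140.0364
  f2: (p3, p10, p4) → 77.3703
  f3: (p9, p3, p10) → 32.9719
  f4: (p9, p4, p15) → 49.2852
  f5: (p9, p3, p4) → 60.3828
  f6: (p13, p10, p17) → 84.6375
  f7: (p13, p9, p10) → 119.5343
  f8: (p12, p4, p15) → 76.5846
  f9: (p12, p1, p4) → 75.9734
  f10: (p12, p9, p15) → 18.7738
  f11: (p5, p13, p17) → 69.3783
  f12: (p5, p13, p7) → 50.7702
  f13: (p5, p12, p7) → 40.1286
  f14: (p5, p12, p1) → 18.3998
  f15: (p0, p13, p7) → 16.6546
  f16: (p0, p12, p7) → 17.2680
  f17: (p0, p13, p9) → 39.4295
  f18: (p0, p12, p9) → 46.4123
  f19: (p6, p1, p4) → 51.1180
  f20: (p6, p5, p1) → 18.7049
  f21: (p6, p4, p17) → 76.1488
  f22: (p6, p5, p17) → 29.0369
Σ area = 1209.000

Euler: V−E+F = 13−33+22 = 2.

facets=22 area=1209.000


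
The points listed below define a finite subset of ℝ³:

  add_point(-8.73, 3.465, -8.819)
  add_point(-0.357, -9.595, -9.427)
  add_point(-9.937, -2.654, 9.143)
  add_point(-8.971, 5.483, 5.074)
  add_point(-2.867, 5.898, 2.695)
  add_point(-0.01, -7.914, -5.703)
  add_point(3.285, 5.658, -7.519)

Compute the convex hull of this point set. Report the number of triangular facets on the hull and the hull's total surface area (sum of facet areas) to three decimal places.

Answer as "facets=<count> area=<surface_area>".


Points on the hull: [0, 1, 2, 3, 4, 5, 6] (7 of 7).

Triangle areas on the boundary:
  f1: (p0, p1, p2) → 144.6342
  f2: (p0, p1, p6) → 88.4562
  f3: (p5, p1, p2) → 23.1603
  f4: (p5, p4, p2) → 103.0337
  f5: (p5, p1, p6) → 27.5659
  f6: (p5, p4, p6) → 82.0782
  f7: (p3, p4, p6) → 24.0603
  f8: (p3, p0, p6) → 85.6702
  f9: (p3, p4, p2) → 28.4934
  f10: (p3, p0, p2) → 60.9789
Σ area = 668.131

Euler: V−E+F = 7−15+10 = 2.

facets=10 area=668.131


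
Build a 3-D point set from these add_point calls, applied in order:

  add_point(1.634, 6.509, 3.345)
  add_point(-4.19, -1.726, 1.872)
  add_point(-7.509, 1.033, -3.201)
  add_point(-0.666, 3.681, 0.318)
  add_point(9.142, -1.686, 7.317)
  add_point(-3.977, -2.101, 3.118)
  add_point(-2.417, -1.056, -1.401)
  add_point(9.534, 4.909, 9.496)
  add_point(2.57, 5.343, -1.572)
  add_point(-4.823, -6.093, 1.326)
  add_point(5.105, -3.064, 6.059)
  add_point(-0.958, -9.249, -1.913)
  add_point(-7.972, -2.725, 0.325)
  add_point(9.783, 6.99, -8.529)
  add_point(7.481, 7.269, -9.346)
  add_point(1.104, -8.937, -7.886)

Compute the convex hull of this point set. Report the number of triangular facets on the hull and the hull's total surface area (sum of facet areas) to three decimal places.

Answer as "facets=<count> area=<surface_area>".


facets=20 area=873.157

12 of the 16 inputs are extreme points: [0, 2, 4, 5, 7, 9, 10, 11, 12, 13, 14, 15].

Per-facet area ½‖(b−a)×(c−a)‖:
  f1: (p15, p11, p12) → 28.3188
  f2: (p0, p7, p13) → 72.8979
  f3: (p2, p15, p12) → 35.1665
  f4: (p2, p0, p12) → 32.3443
  f5: (p5, p10, p7) → 41.6115
  f6: (p5, p0, p12) → 20.8808
  f7: (p5, p0, p7) → 49.6046
  f8: (p4, p7, p13) → 61.8232
  f9: (p4, p10, p7) → 13.9404
  f10: (p4, p15, p13) → 144.8687
  f11: (p4, p15, p11) → 46.8026
  f12: (p4, p10, p11) → 14.9104
  f13: (p14, p15, p13) → 21.0108
  f14: (p14, p2, p15) → 111.5354
  f15: (p14, p0, p13) → 17.1420
  f16: (p14, p2, p0) → 86.5815
  f17: (p9, p10, p11) → 33.2562
  f18: (p9, p5, p10) → 20.8902
  f19: (p9, p11, p12) → 10.0662
  f20: (p9, p5, p12) → 9.5054
Σ area = 873.157

Euler: V−E+F = 12−30+20 = 2.


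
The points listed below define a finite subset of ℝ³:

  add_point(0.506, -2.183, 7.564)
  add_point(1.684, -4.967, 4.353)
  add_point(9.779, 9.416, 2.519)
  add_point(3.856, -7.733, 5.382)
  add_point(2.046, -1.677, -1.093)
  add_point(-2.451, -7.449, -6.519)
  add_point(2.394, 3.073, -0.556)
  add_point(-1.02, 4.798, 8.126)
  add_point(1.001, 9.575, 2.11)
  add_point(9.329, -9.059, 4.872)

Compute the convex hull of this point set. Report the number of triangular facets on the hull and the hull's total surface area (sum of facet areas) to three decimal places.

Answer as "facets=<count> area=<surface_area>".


facets=10 area=626.654

7 of the 10 inputs are extreme points: [0, 2, 3, 5, 7, 8, 9].

Area of each hull facet:
  f1: (p9, p2, p5) → 151.2187
  f2: (p7, p9, p2) → 109.6601
  f3: (p8, p2, p5) → 83.8013
  f4: (p8, p7, p5) → 74.8537
  f5: (p8, p7, p2) → 34.1434
  f6: (p3, p9, p5) → 35.2555
  f7: (p0, p7, p9) → 26.6217
  f8: (p0, p3, p9) → 13.9396
  f9: (p0, p7, p5) → 51.1148
  f10: (p0, p3, p5) → 46.0453
Σ area = 626.654

Euler: V−E+F = 7−15+10 = 2.


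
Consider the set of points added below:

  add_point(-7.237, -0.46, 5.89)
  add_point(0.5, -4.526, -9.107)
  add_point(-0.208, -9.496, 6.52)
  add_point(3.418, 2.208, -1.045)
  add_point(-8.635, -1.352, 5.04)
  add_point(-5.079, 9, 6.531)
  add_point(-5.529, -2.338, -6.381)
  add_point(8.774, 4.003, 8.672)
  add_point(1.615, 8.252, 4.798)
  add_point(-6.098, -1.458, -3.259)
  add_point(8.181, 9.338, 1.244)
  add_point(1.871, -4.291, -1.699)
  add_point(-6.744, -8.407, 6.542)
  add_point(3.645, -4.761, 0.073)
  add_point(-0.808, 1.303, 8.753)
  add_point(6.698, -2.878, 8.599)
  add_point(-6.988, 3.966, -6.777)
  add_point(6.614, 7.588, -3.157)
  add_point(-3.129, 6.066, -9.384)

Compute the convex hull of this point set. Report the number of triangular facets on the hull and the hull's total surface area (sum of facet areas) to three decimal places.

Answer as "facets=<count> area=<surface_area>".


facets=26 area=1069.690

15 of the 19 inputs are extreme points: [0, 1, 2, 4, 5, 6, 7, 10, 12, 13, 14, 15, 16, 17, 18].

Area of each hull facet:
  f1: (p1, p6, p18) → 32.1313
  f2: (p12, p6, p4) → 44.2291
  f3: (p12, p1, p2) → 54.3788
  f4: (p12, p1, p6) → 47.7349
  f5: (p15, p14, p7) → 30.1697
  f6: (p15, p12, p2) → 26.3224
  f7: (p15, p12, p14) → 49.7802
  f8: (p16, p6, p4) → 38.3711
  f9: (p16, p6, p18) → 15.9855
  f10: (p5, p14, p7) → 44.0752
  f11: (p5, p16, p18) → 35.6995
  f12: (p5, p16, p4) → 68.8277
  f13: (p5, p12, p14) → 47.6983
  f14: (p13, p1, p2) → 35.7283
  f15: (p13, p15, p2) → 37.3127
  f16: (p10, p5, p7) → 63.2887
  f17: (p10, p5, p18) → 102.8246
  f18: (p0, p12, p4) → 6.8458
  f19: (p0, p5, p4) → 6.7890
  f20: (p0, p5, p12) → 12.2866
  f21: (p17, p1, p18) → 64.4638
  f22: (p17, p10, p18) → 18.2326
  f23: (p17, p13, p1) → 62.5353
  f24: (p17, p10, p7) → 19.3683
  f25: (p17, p15, p7) → 44.0475
  f26: (p17, p13, p15) → 60.5632
Σ area = 1069.690

Euler characteristic 15−39+26 = 2 ✓


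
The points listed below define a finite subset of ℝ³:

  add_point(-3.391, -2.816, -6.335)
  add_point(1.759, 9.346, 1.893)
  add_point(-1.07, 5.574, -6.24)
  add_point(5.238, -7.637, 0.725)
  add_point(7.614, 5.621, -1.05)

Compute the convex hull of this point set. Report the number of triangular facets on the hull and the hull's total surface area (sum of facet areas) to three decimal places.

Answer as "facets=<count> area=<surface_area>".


Points on the hull: [0, 1, 2, 3, 4] (5 of 5).

Triangle areas on the boundary:
  f1: (p3, p4, p0) → 77.6250
  f2: (p1, p3, p0) → 91.9229
  f3: (p1, p3, p4) → 48.9178
  f4: (p2, p4, p0) → 42.7613
  f5: (p2, p1, p0) → 35.9793
  f6: (p2, p1, p4) → 33.7730
Σ area = 330.979

Euler characteristic 5−9+6 = 2 ✓

facets=6 area=330.979


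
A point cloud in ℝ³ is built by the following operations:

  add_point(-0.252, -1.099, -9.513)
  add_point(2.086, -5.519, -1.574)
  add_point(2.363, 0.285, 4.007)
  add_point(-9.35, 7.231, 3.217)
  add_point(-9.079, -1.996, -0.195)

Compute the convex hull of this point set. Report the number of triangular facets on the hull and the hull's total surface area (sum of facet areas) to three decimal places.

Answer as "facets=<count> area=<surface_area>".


facets=6 area=349.347

Points on the hull: [0, 1, 2, 3, 4] (5 of 5).

Facet areas (half cross-product norm):
  f1: (p0, p2, p3) → 93.0524
  f2: (p0, p1, p2) → 36.5430
  f3: (p4, p2, p3) → 58.8467
  f4: (p4, p1, p2) → 45.8070
  f5: (p4, p0, p3) → 61.9724
  f6: (p4, p0, p1) → 53.1259
Σ area = 349.347

Euler: V−E+F = 5−9+6 = 2.


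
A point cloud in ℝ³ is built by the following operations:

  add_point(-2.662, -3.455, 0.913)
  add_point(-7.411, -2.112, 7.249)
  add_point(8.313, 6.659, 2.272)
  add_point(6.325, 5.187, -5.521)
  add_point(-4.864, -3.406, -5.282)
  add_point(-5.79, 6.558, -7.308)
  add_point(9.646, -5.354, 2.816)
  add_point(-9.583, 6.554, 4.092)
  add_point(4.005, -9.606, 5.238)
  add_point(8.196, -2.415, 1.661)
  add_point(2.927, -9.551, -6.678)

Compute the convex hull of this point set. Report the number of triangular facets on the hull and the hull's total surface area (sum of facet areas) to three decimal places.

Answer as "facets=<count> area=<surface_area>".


facets=14 area=949.620

Extreme-point indices: [1, 2, 3, 4, 5, 6, 7, 8, 10] — 9 of 11 on the boundary.

Per-facet area ½‖(b−a)×(c−a)‖:
  f1: (p5, p2, p7) → 98.5575
  f2: (p1, p2, p7) → 83.6890
  f3: (p3, p5, p2) → 47.0516
  f4: (p3, p10, p5) → 92.7477
  f5: (p3, p2, p6) → 49.1663
  f6: (p3, p10, p6) → 80.6650
  f7: (p8, p2, p6) → 39.2090
  f8: (p8, p1, p2) → 113.0948
  f9: (p8, p10, p6) → 43.1674
  f10: (p8, p1, p10) → 82.3848
  f11: (p4, p10, p5) → 39.2483
  f12: (p4, p1, p10) → 60.2813
  f13: (p4, p5, p7) → 60.5436
  f14: (p4, p1, p7) → 59.8136
Σ area = 949.620

Euler: V−E+F = 9−21+14 = 2.


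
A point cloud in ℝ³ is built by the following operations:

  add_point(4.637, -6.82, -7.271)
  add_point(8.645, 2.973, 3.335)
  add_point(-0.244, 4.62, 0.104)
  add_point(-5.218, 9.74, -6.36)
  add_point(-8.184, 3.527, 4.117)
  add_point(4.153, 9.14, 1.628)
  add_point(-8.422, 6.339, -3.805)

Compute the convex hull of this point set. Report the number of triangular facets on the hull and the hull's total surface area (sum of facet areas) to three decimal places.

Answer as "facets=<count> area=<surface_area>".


facets=8 area=560.441

Hull vertices (6/7): indices [0, 1, 3, 4, 5, 6].

Facet areas (half cross-product norm):
  f1: (p4, p0, p6) → 79.0513
  f2: (p4, p0, p1) → 123.3774
  f3: (p3, p0, p6) → 50.1318
  f4: (p3, p4, p6) → 17.0461
  f5: (p5, p0, p1) → 57.2925
  f6: (p5, p3, p0) → 109.0173
  f7: (p5, p4, p1) → 53.2295
  f8: (p5, p3, p4) → 71.2946
Σ area = 560.441

Euler characteristic 6−12+8 = 2 ✓


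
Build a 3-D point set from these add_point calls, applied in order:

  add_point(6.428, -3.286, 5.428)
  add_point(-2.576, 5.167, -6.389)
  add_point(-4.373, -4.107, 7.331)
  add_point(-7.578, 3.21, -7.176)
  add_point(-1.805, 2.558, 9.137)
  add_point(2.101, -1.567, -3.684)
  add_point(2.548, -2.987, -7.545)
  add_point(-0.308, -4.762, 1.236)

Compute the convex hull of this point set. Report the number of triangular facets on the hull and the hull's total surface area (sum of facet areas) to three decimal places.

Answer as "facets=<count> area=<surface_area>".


Extreme-point indices: [0, 1, 2, 3, 4, 6, 7] — 7 of 8 on the boundary.

Per-facet area ½‖(b−a)×(c−a)‖:
  f1: (p6, p7, p3) → 54.8296
  f2: (p6, p7, p0) → 37.1967
  f3: (p2, p7, p3) → 49.6337
  f4: (p2, p4, p3) → 60.5827
  f5: (p2, p7, p0) → 29.6760
  f6: (p2, p4, p0) → 37.6795
  f7: (p1, p4, p0) → 82.8388
  f8: (p1, p6, p0) → 65.5831
  f9: (p1, p4, p3) → 42.4309
  f10: (p1, p6, p3) → 25.9599
Σ area = 486.411

Check V−E+F: 7 − 15 + 10 = 2.

facets=10 area=486.411


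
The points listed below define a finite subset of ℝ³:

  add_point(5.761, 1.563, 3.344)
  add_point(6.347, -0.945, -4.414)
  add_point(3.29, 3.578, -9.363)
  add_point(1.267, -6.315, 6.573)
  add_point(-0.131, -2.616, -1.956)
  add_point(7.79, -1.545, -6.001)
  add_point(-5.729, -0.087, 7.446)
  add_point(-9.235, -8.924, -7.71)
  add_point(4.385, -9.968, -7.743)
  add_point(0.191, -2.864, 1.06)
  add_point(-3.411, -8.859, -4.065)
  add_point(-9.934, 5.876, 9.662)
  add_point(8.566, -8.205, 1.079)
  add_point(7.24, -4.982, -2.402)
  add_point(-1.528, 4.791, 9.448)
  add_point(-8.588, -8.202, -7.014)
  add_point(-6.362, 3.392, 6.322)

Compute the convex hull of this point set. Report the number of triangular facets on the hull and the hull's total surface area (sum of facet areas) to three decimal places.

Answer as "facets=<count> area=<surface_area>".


Extreme-point indices: [0, 2, 3, 5, 6, 7, 8, 10, 11, 12, 14] — 11 of 17 on the boundary.

Per-facet area ½‖(b−a)×(c−a)‖:
  f1: (p7, p2, p11) → 189.0199
  f2: (p7, p8, p2) → 92.3464
  f3: (p14, p0, p12) → 40.6168
  f4: (p14, p2, p11) → 79.2296
  f5: (p14, p0, p2) → 60.1831
  f6: (p3, p14, p11) → 46.6759
  f7: (p3, p14, p12) → 47.0737
  f8: (p10, p8, p12) → 43.1006
  f9: (p10, p7, p8) → 25.2325
  f10: (p10, p3, p12) → 53.5482
  f11: (p10, p3, p7) → 23.9825
  f12: (p5, p0, p2) → 38.0894
  f13: (p5, p8, p2) → 33.4041
  f14: (p5, p0, p12) → 43.8386
  f15: (p5, p8, p12) → 40.1432
  f16: (p6, p7, p11) → 58.0851
  f17: (p6, p3, p11) → 10.6655
  f18: (p6, p3, p7) → 81.2601
Σ area = 1006.495

Euler: V−E+F = 11−27+18 = 2.

facets=18 area=1006.495


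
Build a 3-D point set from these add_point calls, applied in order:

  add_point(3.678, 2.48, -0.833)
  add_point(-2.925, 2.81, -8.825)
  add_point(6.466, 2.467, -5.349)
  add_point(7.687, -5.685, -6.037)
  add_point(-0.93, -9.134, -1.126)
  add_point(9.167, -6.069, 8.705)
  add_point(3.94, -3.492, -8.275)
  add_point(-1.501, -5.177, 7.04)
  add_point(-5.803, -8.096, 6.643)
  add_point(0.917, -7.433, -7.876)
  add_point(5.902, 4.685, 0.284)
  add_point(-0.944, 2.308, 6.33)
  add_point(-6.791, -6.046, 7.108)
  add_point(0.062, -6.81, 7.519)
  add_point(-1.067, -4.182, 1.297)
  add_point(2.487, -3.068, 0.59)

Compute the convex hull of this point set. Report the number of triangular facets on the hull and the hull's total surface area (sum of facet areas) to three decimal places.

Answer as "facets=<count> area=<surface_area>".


11 of the 16 inputs are extreme points: [1, 2, 3, 4, 5, 6, 8, 9, 10, 11, 12].

Area of each hull facet:
  f1: (p11, p5, p12) → 67.9319
  f2: (p11, p10, p5) → 60.4930
  f3: (p11, p1, p12) → 78.1620
  f4: (p11, p1, p10) → 60.3067
  f5: (p8, p5, p12) → 17.0328
  f6: (p8, p4, p5) → 64.7987
  f7: (p8, p1, p12) → 21.3618
  f8: (p9, p8, p4) → 14.6367
  f9: (p9, p8, p1) → 87.8767
  f10: (p9, p6, p1) → 23.1584
  f11: (p2, p1, p10) → 29.7002
  f12: (p2, p6, p1) → 31.8221
  f13: (p2, p10, p5) → 41.2864
  f14: (p3, p9, p6) → 12.1363
  f15: (p3, p2, p5) → 61.2417
  f16: (p3, p2, p6) → 17.2844
  f17: (p3, p4, p5) → 71.5966
  f18: (p3, p9, p4) → 25.9891
Σ area = 786.816

Euler characteristic 11−27+18 = 2 ✓

facets=18 area=786.816


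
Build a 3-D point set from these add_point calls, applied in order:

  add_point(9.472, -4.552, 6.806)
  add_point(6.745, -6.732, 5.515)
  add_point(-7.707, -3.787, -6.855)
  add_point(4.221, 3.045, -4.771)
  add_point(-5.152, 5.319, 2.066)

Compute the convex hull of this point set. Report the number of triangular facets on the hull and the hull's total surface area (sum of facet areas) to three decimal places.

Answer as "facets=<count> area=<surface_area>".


facets=6 area=426.670

5 of the 5 inputs are extreme points: [0, 1, 2, 3, 4].

Area of each hull facet:
  f1: (p1, p4, p2) → 109.6858
  f2: (p1, p4, p0) → 31.7224
  f3: (p3, p4, p2) → 71.2216
  f4: (p3, p4, p0) → 87.3113
  f5: (p3, p1, p2) → 99.9087
  f6: (p3, p1, p0) → 26.8204
Σ area = 426.670

Check V−E+F: 5 − 9 + 6 = 2.


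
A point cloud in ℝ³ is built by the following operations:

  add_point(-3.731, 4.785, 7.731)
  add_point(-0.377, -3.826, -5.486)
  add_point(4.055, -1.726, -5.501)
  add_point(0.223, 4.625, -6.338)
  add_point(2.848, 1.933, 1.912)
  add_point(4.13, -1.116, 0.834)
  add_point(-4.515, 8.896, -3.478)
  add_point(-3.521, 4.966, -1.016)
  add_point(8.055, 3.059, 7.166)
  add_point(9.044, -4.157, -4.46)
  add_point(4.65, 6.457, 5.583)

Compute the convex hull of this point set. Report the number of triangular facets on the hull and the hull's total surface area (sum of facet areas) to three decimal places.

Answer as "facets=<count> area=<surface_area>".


Points on the hull: [0, 1, 2, 3, 5, 6, 7, 8, 9, 10] (10 of 11).

Facet areas (half cross-product norm):
  f1: (p1, p3, p6) → 25.4645
  f2: (p10, p3, p6) → 43.6693
  f3: (p10, p0, p6) → 51.2880
  f4: (p10, p8, p0) → 20.0807
  f5: (p10, p3, p9) → 77.6203
  f6: (p10, p8, p9) → 34.4130
  f7: (p7, p0, p6) → 17.5863
  f8: (p7, p1, p6) → 20.6106
  f9: (p7, p1, p0) → 41.0811
  f10: (p2, p3, p9) → 11.4168
  f11: (p2, p1, p9) → 10.9340
  f12: (p2, p1, p3) → 18.2141
  f13: (p5, p8, p9) → 30.6360
  f14: (p5, p1, p9) → 30.6993
  f15: (p5, p8, p0) → 47.7303
  f16: (p5, p1, p0) → 47.8634
Σ area = 529.308

Euler characteristic 10−24+16 = 2 ✓

facets=16 area=529.308


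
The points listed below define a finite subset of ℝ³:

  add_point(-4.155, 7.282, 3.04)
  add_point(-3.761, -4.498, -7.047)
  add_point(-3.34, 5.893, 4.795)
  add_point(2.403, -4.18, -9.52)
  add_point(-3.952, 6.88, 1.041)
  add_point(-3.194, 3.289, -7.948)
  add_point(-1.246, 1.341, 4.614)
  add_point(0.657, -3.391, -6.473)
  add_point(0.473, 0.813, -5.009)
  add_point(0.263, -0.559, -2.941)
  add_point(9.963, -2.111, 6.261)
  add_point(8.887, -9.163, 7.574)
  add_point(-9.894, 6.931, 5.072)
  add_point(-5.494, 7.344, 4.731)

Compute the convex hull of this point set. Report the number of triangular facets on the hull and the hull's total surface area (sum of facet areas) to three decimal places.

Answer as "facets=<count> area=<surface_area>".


facets=14 area=727.588

9 of the 14 inputs are extreme points: [0, 1, 3, 4, 5, 10, 11, 12, 13].

Triangle areas on the boundary:
  f1: (p11, p10, p12) → 76.1389
  f2: (p3, p11, p10) → 63.8960
  f3: (p1, p11, p12) → 174.9876
  f4: (p1, p3, p11) → 62.9688
  f5: (p5, p3, p10) → 83.3804
  f6: (p5, p1, p12) → 58.9470
  f7: (p5, p1, p3) → 25.8058
  f8: (p13, p10, p12) → 24.7660
  f9: (p13, p0, p12) → 3.5346
  f10: (p13, p0, p10) → 17.2488
  f11: (p4, p5, p10) → 84.3007
  f12: (p4, p0, p10) → 17.6839
  f13: (p4, p5, p12) → 28.2222
  f14: (p4, p0, p12) → 5.7070
Σ area = 727.588

Euler: V−E+F = 9−21+14 = 2.


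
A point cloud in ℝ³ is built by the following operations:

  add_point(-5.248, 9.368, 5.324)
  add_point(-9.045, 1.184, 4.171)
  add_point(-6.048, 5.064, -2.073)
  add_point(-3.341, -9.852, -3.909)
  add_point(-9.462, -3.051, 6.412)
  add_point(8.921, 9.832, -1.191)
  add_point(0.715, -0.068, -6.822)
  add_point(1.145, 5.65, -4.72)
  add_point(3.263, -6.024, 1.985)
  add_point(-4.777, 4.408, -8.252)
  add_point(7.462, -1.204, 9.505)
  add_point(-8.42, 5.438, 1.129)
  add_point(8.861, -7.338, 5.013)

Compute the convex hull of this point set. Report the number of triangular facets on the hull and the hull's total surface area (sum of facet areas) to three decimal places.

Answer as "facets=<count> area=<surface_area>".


facets=16 area=1031.691

Points on the hull: [0, 1, 3, 4, 5, 6, 9, 10, 11, 12] (10 of 13).

Area of each hull facet:
  f1: (p9, p3, p4) → 98.6806
  f2: (p12, p3, p4) → 104.2610
  f3: (p12, p10, p4) → 66.8770
  f4: (p12, p10, p5) → 59.0183
  f5: (p0, p9, p5) → 102.8244
  f6: (p0, p10, p4) → 104.3874
  f7: (p0, p10, p5) → 110.5641
  f8: (p6, p9, p5) → 50.5395
  f9: (p6, p9, p3) → 37.5633
  f10: (p6, p12, p5) → 108.7521
  f11: (p6, p12, p3) → 80.6530
  f12: (p11, p9, p4) → 45.6938
  f13: (p11, p0, p9) → 29.1418
  f14: (p1, p0, p4) → 13.9697
  f15: (p1, p11, p4) → 1.7320
  f16: (p1, p11, p0) → 17.0329
Σ area = 1031.691

Euler: V−E+F = 10−24+16 = 2.
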